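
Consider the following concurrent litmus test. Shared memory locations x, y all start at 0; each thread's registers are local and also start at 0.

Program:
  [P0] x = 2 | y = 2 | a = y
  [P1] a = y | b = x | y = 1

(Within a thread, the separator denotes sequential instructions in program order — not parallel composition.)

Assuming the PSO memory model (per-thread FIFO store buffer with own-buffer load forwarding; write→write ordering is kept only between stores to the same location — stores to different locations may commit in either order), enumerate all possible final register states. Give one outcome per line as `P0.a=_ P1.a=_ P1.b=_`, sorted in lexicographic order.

P0.a=1 P1.a=0 P1.b=0
P0.a=1 P1.a=0 P1.b=2
P0.a=1 P1.a=2 P1.b=0
P0.a=1 P1.a=2 P1.b=2
P0.a=2 P1.a=0 P1.b=0
P0.a=2 P1.a=0 P1.b=2
P0.a=2 P1.a=2 P1.b=0
P0.a=2 P1.a=2 P1.b=2

outcome vector order: (P0.a,P1.a,P1.b)
|PSO outcomes| = 8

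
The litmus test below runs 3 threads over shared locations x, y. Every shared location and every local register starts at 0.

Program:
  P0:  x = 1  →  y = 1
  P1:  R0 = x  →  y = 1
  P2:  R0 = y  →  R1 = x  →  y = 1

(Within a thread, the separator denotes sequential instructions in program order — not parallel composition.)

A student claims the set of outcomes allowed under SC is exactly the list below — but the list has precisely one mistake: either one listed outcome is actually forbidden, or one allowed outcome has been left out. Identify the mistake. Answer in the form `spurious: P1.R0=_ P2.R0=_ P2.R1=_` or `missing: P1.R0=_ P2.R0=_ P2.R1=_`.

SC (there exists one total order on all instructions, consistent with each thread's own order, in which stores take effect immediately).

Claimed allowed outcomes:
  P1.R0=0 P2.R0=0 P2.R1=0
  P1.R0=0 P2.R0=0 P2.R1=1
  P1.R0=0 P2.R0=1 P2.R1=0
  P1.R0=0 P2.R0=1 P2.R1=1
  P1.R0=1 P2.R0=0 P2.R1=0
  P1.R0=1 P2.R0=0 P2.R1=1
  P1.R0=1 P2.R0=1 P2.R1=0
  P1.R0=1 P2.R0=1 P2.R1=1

spurious: P1.R0=1 P2.R0=1 P2.R1=0

outcome vector order: (P1.R0,P2.R0,P2.R1)
[SC] allowed = {0/0/0; 0/0/1; 0/1/0; 0/1/1; 1/0/0; 1/0/1; 1/1/1}
claimed∖SC = {1/1/0}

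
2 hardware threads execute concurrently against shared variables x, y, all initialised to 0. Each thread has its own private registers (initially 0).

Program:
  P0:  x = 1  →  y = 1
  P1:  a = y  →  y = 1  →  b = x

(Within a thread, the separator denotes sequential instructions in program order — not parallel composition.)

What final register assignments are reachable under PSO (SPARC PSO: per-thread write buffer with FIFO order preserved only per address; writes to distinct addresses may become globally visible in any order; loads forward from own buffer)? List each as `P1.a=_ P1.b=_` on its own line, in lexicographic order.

outcome vector order: (P1.a,P1.b)
|PSO outcomes| = 4

P1.a=0 P1.b=0
P1.a=0 P1.b=1
P1.a=1 P1.b=0
P1.a=1 P1.b=1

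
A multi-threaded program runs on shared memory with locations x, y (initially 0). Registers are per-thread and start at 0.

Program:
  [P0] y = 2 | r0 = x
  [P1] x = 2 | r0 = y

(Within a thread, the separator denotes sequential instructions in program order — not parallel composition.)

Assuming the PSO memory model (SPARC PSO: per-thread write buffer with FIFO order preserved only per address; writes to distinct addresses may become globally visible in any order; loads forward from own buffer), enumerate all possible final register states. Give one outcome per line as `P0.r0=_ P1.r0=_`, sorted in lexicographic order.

P0.r0=0 P1.r0=0
P0.r0=0 P1.r0=2
P0.r0=2 P1.r0=0
P0.r0=2 P1.r0=2

outcome vector order: (P0.r0,P1.r0)
|PSO outcomes| = 4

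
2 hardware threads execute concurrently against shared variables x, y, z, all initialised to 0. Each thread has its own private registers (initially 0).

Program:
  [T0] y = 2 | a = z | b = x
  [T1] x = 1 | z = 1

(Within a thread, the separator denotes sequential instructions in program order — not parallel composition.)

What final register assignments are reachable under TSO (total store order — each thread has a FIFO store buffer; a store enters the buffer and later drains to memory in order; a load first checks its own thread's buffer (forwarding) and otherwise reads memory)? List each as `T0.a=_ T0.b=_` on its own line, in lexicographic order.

outcome vector order: (T0.a,T0.b)
|TSO outcomes| = 3

T0.a=0 T0.b=0
T0.a=0 T0.b=1
T0.a=1 T0.b=1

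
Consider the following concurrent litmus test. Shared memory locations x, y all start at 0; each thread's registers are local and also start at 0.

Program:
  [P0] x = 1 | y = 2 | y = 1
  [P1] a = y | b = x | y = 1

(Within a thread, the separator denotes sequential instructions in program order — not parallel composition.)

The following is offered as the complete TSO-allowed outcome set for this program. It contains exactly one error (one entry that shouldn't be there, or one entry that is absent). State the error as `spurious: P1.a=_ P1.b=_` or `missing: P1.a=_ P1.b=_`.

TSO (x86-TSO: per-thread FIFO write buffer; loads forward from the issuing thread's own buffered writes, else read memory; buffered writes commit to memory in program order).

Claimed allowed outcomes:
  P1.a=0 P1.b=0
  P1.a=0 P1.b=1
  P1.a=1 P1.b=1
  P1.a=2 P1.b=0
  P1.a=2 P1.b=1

outcome vector order: (P1.a,P1.b)
[TSO] allowed = {00, 01, 11, 21}
claimed∖TSO = {20}

spurious: P1.a=2 P1.b=0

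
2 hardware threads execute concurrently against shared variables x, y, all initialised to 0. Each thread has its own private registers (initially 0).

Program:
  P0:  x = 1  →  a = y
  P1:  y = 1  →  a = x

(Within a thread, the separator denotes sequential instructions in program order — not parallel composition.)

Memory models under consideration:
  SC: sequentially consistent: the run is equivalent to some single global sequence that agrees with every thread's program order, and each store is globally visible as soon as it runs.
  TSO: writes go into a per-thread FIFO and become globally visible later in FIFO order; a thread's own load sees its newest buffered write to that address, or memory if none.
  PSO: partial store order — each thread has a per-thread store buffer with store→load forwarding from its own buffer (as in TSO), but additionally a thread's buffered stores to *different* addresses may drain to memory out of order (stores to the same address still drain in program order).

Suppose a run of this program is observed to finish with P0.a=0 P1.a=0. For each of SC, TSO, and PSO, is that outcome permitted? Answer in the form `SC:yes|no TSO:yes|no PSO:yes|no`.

SC:no TSO:yes PSO:yes

outcome vector order: (P0.a,P1.a)
[SC] allowed = {(0,1) (1,0) (1,1)}
[TSO] allowed = {(0,0) (0,1) (1,0) (1,1)}
[PSO] allowed = {(0,0) (0,1) (1,0) (1,1)}
target (0,0) ∈ {TSO,PSO}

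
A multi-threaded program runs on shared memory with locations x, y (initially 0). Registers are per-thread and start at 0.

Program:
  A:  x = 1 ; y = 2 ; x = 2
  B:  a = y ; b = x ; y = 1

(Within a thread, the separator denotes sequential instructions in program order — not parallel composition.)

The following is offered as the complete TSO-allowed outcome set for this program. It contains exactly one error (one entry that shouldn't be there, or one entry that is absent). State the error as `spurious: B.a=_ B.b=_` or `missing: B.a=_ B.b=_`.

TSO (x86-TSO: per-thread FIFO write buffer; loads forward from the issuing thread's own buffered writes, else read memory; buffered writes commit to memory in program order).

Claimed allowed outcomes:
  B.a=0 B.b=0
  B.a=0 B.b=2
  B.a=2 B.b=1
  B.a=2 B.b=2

outcome vector order: (B.a,B.b)
TSO (5): (0,0), (0,1), (0,2), (2,1), (2,2)
TSO∖claimed = {(0,1)}

missing: B.a=0 B.b=1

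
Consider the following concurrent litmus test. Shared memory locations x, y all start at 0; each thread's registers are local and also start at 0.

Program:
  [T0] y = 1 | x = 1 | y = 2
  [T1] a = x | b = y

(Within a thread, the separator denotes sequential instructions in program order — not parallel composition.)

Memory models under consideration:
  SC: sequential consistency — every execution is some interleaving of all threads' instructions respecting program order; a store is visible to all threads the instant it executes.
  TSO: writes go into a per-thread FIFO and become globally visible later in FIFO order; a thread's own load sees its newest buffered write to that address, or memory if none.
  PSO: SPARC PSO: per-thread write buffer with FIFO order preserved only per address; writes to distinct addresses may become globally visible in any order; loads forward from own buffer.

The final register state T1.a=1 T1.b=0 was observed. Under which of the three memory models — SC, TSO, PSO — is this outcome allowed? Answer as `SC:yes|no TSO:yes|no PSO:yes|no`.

outcome vector order: (T1.a,T1.b)
[SC] allowed = {00; 01; 02; 11; 12}
[TSO] allowed = {00; 01; 02; 11; 12}
[PSO] allowed = {00; 01; 02; 10; 11; 12}
target 10 ∈ {PSO}

SC:no TSO:no PSO:yes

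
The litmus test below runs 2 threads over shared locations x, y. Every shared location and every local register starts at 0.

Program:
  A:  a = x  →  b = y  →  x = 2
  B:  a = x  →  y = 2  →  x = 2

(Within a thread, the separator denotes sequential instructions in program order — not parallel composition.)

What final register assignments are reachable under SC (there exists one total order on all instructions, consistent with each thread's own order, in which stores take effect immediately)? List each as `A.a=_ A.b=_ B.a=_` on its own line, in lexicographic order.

outcome vector order: (A.a,A.b,B.a)
|SC outcomes| = 4

A.a=0 A.b=0 B.a=0
A.a=0 A.b=0 B.a=2
A.a=0 A.b=2 B.a=0
A.a=2 A.b=2 B.a=0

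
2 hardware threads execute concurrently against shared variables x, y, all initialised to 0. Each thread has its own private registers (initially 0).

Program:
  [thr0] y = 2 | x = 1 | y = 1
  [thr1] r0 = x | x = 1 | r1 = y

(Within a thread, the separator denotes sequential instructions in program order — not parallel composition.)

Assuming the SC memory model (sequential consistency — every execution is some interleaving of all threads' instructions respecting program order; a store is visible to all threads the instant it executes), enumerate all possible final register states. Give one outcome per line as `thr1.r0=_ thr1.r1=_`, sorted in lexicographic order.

outcome vector order: (thr1.r0,thr1.r1)
|SC outcomes| = 5

thr1.r0=0 thr1.r1=0
thr1.r0=0 thr1.r1=1
thr1.r0=0 thr1.r1=2
thr1.r0=1 thr1.r1=1
thr1.r0=1 thr1.r1=2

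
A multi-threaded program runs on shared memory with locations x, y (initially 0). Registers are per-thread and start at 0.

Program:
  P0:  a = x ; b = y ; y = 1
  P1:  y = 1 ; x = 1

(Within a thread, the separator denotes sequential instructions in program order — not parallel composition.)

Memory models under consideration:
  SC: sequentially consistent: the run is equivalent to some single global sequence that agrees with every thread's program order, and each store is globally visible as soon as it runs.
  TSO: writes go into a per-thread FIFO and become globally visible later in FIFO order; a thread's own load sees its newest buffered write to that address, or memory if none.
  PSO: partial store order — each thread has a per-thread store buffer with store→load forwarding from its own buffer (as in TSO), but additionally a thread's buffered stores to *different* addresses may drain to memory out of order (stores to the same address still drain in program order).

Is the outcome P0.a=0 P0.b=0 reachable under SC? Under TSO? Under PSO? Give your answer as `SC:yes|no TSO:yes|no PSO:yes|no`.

SC:yes TSO:yes PSO:yes

outcome vector order: (P0.a,P0.b)
[SC] allowed = {00, 01, 11}
[TSO] allowed = {00, 01, 11}
[PSO] allowed = {00, 01, 10, 11}
target 00 ∈ {SC,TSO,PSO}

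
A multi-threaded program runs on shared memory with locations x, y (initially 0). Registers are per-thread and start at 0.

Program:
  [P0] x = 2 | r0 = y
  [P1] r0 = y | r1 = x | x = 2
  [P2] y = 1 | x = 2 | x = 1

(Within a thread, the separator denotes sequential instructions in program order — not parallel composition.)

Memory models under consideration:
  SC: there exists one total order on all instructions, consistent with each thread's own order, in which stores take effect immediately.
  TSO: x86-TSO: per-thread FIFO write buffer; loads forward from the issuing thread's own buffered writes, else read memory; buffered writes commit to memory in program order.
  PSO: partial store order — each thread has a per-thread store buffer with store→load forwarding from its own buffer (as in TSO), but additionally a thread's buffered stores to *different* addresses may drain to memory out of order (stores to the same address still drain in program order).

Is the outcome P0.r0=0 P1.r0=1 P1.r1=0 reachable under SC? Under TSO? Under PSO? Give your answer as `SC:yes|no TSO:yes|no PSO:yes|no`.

SC:no TSO:yes PSO:yes

outcome vector order: (P0.r0,P1.r0,P1.r1)
SC: 11 outcomes — {(0,0,0), (0,0,1), (0,0,2), (0,1,1), (0,1,2), (1,0,0), (1,0,1), (1,0,2), (1,1,0), (1,1,1), (1,1,2)}
TSO: 12 outcomes — {(0,0,0), (0,0,1), (0,0,2), (0,1,0), (0,1,1), (0,1,2), (1,0,0), (1,0,1), (1,0,2), (1,1,0), (1,1,1), (1,1,2)}
PSO: 12 outcomes — {(0,0,0), (0,0,1), (0,0,2), (0,1,0), (0,1,1), (0,1,2), (1,0,0), (1,0,1), (1,0,2), (1,1,0), (1,1,1), (1,1,2)}
target (0,1,0) ∈ {TSO,PSO}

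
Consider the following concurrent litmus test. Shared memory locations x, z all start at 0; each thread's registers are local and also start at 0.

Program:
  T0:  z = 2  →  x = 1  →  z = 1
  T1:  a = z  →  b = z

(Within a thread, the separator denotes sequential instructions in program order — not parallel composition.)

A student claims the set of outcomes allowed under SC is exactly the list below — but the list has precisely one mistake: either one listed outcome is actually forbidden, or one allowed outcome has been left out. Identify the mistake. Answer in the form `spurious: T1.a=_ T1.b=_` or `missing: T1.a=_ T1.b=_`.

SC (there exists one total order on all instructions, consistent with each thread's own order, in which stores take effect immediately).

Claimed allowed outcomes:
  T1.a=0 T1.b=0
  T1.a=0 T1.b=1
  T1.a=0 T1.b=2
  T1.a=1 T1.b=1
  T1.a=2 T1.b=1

missing: T1.a=2 T1.b=2

outcome vector order: (T1.a,T1.b)
[SC] allowed = {<0 0>, <0 1>, <0 2>, <1 1>, <2 1>, <2 2>}
SC∖claimed = {<2 2>}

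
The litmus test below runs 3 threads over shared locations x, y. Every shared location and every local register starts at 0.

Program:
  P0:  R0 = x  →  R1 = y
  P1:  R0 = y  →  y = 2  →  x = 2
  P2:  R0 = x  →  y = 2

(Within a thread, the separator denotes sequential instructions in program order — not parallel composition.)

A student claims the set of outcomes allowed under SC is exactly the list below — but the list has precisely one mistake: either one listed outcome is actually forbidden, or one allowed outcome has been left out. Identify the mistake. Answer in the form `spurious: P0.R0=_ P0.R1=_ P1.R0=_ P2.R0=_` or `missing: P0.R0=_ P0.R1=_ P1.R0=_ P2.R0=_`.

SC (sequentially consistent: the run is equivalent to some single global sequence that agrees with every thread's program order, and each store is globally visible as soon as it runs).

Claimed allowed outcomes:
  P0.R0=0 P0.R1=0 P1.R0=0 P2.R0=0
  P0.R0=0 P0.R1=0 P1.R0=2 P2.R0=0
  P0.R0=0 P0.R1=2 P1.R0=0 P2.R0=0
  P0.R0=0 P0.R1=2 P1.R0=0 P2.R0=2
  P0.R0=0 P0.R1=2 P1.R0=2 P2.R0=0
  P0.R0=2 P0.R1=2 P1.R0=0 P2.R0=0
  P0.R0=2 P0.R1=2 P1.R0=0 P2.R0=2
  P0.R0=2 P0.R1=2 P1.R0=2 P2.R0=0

outcome vector order: (P0.R0,P0.R1,P1.R0,P2.R0)
SC: 9 outcomes — {(0,0,0,0); (0,0,0,2); (0,0,2,0); (0,2,0,0); (0,2,0,2); (0,2,2,0); (2,2,0,0); (2,2,0,2); (2,2,2,0)}
SC∖claimed = {(0,0,0,2)}

missing: P0.R0=0 P0.R1=0 P1.R0=0 P2.R0=2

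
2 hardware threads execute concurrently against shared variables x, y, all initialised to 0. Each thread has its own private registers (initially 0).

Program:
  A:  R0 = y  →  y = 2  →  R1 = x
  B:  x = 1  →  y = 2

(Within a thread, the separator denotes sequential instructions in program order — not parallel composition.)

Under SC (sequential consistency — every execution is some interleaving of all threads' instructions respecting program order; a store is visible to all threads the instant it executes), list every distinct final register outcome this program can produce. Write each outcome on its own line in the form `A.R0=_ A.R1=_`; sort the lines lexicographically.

outcome vector order: (A.R0,A.R1)
|SC outcomes| = 3

A.R0=0 A.R1=0
A.R0=0 A.R1=1
A.R0=2 A.R1=1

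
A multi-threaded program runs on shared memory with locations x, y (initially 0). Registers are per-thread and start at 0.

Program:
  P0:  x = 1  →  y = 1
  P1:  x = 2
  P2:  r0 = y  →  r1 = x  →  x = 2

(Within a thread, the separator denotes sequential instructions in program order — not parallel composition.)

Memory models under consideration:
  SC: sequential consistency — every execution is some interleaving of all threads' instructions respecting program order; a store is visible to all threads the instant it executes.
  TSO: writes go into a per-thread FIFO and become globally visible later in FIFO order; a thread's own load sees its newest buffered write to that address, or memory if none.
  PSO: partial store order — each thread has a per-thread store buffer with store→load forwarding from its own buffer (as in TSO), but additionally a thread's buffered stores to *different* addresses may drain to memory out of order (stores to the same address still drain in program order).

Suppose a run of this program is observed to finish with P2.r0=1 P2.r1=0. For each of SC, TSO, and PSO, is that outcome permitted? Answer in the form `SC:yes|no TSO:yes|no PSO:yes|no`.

outcome vector order: (P2.r0,P2.r1)
[SC] allowed = {00 01 02 11 12}
[TSO] allowed = {00 01 02 11 12}
[PSO] allowed = {00 01 02 10 11 12}
target 10 ∈ {PSO}

SC:no TSO:no PSO:yes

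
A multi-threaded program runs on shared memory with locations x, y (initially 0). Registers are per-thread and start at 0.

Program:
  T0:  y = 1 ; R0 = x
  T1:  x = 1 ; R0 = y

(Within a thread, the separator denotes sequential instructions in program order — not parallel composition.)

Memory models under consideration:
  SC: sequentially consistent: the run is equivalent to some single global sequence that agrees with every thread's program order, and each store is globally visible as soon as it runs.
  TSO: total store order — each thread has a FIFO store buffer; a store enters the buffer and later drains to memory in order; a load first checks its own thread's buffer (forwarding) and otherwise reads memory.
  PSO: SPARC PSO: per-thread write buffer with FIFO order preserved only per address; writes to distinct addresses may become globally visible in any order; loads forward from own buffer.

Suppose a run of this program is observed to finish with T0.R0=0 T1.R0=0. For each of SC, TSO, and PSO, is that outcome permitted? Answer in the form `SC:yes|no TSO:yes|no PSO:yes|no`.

SC:no TSO:yes PSO:yes

outcome vector order: (T0.R0,T1.R0)
SC: 3 outcomes — {01; 10; 11}
TSO: 4 outcomes — {00; 01; 10; 11}
PSO: 4 outcomes — {00; 01; 10; 11}
target 00 ∈ {TSO,PSO}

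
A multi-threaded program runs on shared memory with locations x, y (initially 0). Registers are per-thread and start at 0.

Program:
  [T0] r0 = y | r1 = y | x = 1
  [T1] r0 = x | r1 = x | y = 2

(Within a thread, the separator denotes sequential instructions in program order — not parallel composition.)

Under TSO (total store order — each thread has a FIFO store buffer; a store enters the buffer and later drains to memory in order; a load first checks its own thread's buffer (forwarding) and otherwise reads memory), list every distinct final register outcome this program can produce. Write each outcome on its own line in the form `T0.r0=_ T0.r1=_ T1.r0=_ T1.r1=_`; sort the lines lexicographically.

outcome vector order: (T0.r0,T0.r1,T1.r0,T1.r1)
|TSO outcomes| = 5

T0.r0=0 T0.r1=0 T1.r0=0 T1.r1=0
T0.r0=0 T0.r1=0 T1.r0=0 T1.r1=1
T0.r0=0 T0.r1=0 T1.r0=1 T1.r1=1
T0.r0=0 T0.r1=2 T1.r0=0 T1.r1=0
T0.r0=2 T0.r1=2 T1.r0=0 T1.r1=0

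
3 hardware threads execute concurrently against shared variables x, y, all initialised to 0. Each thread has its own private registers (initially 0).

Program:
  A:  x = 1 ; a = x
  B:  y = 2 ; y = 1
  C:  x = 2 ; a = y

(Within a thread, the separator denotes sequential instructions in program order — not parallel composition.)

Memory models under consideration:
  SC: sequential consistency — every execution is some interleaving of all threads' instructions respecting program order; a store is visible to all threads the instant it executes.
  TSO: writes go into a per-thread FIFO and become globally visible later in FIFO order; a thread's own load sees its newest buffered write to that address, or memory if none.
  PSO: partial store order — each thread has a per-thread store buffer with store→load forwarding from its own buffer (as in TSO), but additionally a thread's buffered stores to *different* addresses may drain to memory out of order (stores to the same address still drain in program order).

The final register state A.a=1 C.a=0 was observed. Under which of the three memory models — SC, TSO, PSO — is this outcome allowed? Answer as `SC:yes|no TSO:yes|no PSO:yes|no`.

SC:yes TSO:yes PSO:yes

outcome vector order: (A.a,C.a)
SC (6): (1,0) (1,1) (1,2) (2,0) (2,1) (2,2)
TSO (6): (1,0) (1,1) (1,2) (2,0) (2,1) (2,2)
PSO (6): (1,0) (1,1) (1,2) (2,0) (2,1) (2,2)
target (1,0) ∈ {SC,TSO,PSO}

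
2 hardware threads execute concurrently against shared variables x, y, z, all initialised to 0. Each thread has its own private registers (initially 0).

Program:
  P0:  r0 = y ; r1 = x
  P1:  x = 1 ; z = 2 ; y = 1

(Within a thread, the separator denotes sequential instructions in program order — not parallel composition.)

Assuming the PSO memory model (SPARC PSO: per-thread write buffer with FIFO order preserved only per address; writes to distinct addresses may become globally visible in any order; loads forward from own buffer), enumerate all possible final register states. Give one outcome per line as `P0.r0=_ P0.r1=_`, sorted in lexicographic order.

outcome vector order: (P0.r0,P0.r1)
|PSO outcomes| = 4

P0.r0=0 P0.r1=0
P0.r0=0 P0.r1=1
P0.r0=1 P0.r1=0
P0.r0=1 P0.r1=1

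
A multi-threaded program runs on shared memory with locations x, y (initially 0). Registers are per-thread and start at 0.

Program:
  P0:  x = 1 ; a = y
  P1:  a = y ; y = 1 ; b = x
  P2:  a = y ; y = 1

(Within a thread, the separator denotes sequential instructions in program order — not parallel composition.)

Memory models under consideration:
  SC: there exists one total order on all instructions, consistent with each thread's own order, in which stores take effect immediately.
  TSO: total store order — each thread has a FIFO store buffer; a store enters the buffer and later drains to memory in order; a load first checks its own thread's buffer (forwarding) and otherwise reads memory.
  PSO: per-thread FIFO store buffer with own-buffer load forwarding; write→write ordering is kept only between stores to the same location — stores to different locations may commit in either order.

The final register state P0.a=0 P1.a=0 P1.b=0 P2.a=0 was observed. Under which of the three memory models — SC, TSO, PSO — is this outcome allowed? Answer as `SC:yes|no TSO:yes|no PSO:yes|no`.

SC:no TSO:yes PSO:yes

outcome vector order: (P0.a,P1.a,P1.b,P2.a)
under SC → (0,0,1,0) (0,0,1,1) (0,1,1,0) (1,0,0,0) (1,0,0,1) (1,0,1,0) (1,0,1,1) (1,1,0,0) (1,1,1,0)
under TSO → (0,0,0,0) (0,0,0,1) (0,0,1,0) (0,0,1,1) (0,1,0,0) (0,1,1,0) (1,0,0,0) (1,0,0,1) (1,0,1,0) (1,0,1,1) (1,1,0,0) (1,1,1,0)
under PSO → (0,0,0,0) (0,0,0,1) (0,0,1,0) (0,0,1,1) (0,1,0,0) (0,1,1,0) (1,0,0,0) (1,0,0,1) (1,0,1,0) (1,0,1,1) (1,1,0,0) (1,1,1,0)
target (0,0,0,0) ∈ {TSO,PSO}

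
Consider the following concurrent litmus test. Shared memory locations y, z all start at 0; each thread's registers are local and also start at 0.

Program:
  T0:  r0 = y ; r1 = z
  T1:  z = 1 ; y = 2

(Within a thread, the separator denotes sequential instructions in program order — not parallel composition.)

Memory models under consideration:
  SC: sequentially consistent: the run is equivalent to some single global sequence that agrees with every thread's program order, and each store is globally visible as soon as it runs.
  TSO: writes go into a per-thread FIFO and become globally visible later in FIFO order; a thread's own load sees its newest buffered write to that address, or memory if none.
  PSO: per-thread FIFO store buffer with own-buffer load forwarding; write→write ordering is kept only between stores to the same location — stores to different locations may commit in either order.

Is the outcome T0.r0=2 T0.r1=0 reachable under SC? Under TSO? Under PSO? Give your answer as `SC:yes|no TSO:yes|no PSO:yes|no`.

outcome vector order: (T0.r0,T0.r1)
under SC → <0 0>; <0 1>; <2 1>
under TSO → <0 0>; <0 1>; <2 1>
under PSO → <0 0>; <0 1>; <2 0>; <2 1>
target <2 0> ∈ {PSO}

SC:no TSO:no PSO:yes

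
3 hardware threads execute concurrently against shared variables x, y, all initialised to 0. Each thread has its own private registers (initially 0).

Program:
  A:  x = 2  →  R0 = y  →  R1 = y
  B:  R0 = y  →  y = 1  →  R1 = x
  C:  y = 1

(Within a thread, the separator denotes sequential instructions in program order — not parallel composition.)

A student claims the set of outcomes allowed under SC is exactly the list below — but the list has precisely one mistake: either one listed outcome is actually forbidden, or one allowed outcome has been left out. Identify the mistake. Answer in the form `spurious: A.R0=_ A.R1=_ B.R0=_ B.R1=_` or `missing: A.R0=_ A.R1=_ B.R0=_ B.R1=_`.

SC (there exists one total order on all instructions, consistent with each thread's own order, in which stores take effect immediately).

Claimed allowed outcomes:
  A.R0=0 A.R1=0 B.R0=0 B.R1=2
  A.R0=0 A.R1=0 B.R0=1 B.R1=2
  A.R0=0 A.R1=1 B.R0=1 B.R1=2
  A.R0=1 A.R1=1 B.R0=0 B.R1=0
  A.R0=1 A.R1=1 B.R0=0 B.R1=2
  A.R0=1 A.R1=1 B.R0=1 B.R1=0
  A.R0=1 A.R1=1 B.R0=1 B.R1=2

outcome vector order: (A.R0,A.R1,B.R0,B.R1)
under SC → <0 0 0 2>, <0 0 1 2>, <0 1 0 2>, <0 1 1 2>, <1 1 0 0>, <1 1 0 2>, <1 1 1 0>, <1 1 1 2>
SC∖claimed = {<0 1 0 2>}

missing: A.R0=0 A.R1=1 B.R0=0 B.R1=2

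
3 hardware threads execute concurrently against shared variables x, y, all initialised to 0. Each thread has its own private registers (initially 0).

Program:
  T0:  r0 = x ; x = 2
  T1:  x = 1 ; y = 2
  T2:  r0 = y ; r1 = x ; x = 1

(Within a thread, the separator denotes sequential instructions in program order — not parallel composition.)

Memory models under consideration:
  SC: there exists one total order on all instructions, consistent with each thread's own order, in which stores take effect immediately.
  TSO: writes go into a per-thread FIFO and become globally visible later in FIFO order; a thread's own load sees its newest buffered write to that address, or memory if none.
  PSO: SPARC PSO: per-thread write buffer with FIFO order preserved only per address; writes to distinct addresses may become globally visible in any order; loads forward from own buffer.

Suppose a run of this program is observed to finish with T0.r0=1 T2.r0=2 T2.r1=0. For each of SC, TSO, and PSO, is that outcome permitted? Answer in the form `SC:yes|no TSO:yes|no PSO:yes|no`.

outcome vector order: (T0.r0,T2.r0,T2.r1)
[SC] allowed = {0/0/0; 0/0/1; 0/0/2; 0/2/1; 0/2/2; 1/0/0; 1/0/1; 1/0/2; 1/2/1; 1/2/2}
[TSO] allowed = {0/0/0; 0/0/1; 0/0/2; 0/2/1; 0/2/2; 1/0/0; 1/0/1; 1/0/2; 1/2/1; 1/2/2}
[PSO] allowed = {0/0/0; 0/0/1; 0/0/2; 0/2/0; 0/2/1; 0/2/2; 1/0/0; 1/0/1; 1/0/2; 1/2/0; 1/2/1; 1/2/2}
target 1/2/0 ∈ {PSO}

SC:no TSO:no PSO:yes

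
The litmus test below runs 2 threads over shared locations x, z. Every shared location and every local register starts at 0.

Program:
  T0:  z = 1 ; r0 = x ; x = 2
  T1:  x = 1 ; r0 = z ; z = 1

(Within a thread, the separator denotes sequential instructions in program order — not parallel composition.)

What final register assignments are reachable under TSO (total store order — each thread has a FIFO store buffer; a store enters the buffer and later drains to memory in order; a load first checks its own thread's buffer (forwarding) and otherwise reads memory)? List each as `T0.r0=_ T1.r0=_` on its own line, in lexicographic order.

T0.r0=0 T1.r0=0
T0.r0=0 T1.r0=1
T0.r0=1 T1.r0=0
T0.r0=1 T1.r0=1

outcome vector order: (T0.r0,T1.r0)
|TSO outcomes| = 4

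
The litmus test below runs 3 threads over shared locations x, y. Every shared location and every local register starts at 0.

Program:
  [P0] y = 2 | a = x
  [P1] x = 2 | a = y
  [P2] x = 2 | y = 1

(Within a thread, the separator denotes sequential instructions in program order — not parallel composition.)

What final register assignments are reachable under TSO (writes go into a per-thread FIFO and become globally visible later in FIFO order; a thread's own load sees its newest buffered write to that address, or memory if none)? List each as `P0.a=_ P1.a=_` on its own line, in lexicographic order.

outcome vector order: (P0.a,P1.a)
|TSO outcomes| = 6

P0.a=0 P1.a=0
P0.a=0 P1.a=1
P0.a=0 P1.a=2
P0.a=2 P1.a=0
P0.a=2 P1.a=1
P0.a=2 P1.a=2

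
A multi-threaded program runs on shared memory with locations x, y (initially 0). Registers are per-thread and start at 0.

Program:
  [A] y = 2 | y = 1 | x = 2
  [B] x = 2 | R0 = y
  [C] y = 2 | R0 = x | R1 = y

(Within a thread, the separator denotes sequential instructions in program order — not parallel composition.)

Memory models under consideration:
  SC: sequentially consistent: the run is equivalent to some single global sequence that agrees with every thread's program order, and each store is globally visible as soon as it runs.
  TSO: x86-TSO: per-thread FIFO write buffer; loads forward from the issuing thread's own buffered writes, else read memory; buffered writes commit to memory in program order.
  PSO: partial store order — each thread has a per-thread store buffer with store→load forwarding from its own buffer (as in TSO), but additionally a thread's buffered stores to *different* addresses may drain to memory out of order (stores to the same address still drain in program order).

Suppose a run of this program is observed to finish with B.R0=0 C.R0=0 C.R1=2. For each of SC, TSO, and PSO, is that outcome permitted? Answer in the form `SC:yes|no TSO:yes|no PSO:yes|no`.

SC:no TSO:yes PSO:yes

outcome vector order: (B.R0,C.R0,C.R1)
SC (10): <0 2 1>; <0 2 2>; <1 0 1>; <1 0 2>; <1 2 1>; <1 2 2>; <2 0 1>; <2 0 2>; <2 2 1>; <2 2 2>
TSO (12): <0 0 1>; <0 0 2>; <0 2 1>; <0 2 2>; <1 0 1>; <1 0 2>; <1 2 1>; <1 2 2>; <2 0 1>; <2 0 2>; <2 2 1>; <2 2 2>
PSO (12): <0 0 1>; <0 0 2>; <0 2 1>; <0 2 2>; <1 0 1>; <1 0 2>; <1 2 1>; <1 2 2>; <2 0 1>; <2 0 2>; <2 2 1>; <2 2 2>
target <0 0 2> ∈ {TSO,PSO}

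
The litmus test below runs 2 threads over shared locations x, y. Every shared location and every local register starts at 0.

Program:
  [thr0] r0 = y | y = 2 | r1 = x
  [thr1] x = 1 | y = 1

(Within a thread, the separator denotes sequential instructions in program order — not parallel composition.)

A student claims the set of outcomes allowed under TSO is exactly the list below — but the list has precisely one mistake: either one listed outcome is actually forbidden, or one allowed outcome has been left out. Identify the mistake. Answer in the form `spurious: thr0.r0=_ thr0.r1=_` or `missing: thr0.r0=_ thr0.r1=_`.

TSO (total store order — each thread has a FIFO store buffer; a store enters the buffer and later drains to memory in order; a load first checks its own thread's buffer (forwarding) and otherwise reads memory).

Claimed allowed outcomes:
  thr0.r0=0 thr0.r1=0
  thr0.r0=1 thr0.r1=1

outcome vector order: (thr0.r0,thr0.r1)
under TSO → 0/0; 0/1; 1/1
TSO∖claimed = {0/1}

missing: thr0.r0=0 thr0.r1=1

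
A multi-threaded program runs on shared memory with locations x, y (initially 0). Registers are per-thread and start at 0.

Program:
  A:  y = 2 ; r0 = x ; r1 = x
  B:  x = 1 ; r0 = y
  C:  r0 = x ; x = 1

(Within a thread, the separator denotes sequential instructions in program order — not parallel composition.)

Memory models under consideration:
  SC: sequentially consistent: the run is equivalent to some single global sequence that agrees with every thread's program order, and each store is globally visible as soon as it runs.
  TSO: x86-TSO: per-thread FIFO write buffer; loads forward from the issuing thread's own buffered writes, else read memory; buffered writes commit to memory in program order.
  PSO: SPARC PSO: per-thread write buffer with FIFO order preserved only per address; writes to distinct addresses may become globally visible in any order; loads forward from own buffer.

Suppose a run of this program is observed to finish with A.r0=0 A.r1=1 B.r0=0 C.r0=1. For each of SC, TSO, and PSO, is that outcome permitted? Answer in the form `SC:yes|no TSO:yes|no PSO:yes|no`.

SC:no TSO:yes PSO:yes

outcome vector order: (A.r0,A.r1,B.r0,C.r0)
[SC] allowed = {0/0/2/0 0/0/2/1 0/1/2/0 0/1/2/1 1/1/0/0 1/1/0/1 1/1/2/0 1/1/2/1}
[TSO] allowed = {0/0/0/0 0/0/0/1 0/0/2/0 0/0/2/1 0/1/0/0 0/1/0/1 0/1/2/0 0/1/2/1 1/1/0/0 1/1/0/1 1/1/2/0 1/1/2/1}
[PSO] allowed = {0/0/0/0 0/0/0/1 0/0/2/0 0/0/2/1 0/1/0/0 0/1/0/1 0/1/2/0 0/1/2/1 1/1/0/0 1/1/0/1 1/1/2/0 1/1/2/1}
target 0/1/0/1 ∈ {TSO,PSO}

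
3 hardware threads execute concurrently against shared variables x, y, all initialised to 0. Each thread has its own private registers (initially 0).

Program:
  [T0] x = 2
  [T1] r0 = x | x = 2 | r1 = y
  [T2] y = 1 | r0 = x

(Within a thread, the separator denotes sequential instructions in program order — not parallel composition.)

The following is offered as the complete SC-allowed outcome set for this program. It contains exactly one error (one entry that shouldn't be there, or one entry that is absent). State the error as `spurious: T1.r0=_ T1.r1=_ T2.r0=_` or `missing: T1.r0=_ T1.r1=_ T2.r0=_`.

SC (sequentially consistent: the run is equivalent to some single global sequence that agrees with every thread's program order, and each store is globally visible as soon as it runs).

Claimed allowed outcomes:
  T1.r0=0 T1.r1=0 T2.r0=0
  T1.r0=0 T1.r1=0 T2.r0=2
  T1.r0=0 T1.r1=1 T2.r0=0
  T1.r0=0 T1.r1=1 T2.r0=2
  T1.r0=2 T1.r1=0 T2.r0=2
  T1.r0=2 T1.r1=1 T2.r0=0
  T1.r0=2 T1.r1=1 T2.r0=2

outcome vector order: (T1.r0,T1.r1,T2.r0)
SC: 6 outcomes — {0/0/2, 0/1/0, 0/1/2, 2/0/2, 2/1/0, 2/1/2}
claimed∖SC = {0/0/0}

spurious: T1.r0=0 T1.r1=0 T2.r0=0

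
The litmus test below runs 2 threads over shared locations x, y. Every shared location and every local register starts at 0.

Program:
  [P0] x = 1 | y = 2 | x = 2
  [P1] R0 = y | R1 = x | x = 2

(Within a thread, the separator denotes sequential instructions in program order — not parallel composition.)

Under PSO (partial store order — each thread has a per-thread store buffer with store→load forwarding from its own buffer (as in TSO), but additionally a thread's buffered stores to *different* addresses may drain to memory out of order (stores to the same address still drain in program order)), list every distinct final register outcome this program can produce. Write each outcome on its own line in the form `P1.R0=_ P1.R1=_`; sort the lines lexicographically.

P1.R0=0 P1.R1=0
P1.R0=0 P1.R1=1
P1.R0=0 P1.R1=2
P1.R0=2 P1.R1=0
P1.R0=2 P1.R1=1
P1.R0=2 P1.R1=2

outcome vector order: (P1.R0,P1.R1)
|PSO outcomes| = 6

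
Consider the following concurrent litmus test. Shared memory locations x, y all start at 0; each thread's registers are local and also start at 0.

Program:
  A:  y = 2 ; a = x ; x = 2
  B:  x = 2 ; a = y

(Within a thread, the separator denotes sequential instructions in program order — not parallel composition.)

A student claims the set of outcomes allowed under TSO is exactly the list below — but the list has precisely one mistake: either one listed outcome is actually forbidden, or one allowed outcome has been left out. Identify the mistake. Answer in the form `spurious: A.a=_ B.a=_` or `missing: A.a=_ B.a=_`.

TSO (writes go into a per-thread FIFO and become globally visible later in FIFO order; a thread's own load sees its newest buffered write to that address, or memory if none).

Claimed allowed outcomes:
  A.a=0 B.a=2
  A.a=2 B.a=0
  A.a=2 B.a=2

outcome vector order: (A.a,B.a)
[TSO] allowed = {00, 02, 20, 22}
TSO∖claimed = {00}

missing: A.a=0 B.a=0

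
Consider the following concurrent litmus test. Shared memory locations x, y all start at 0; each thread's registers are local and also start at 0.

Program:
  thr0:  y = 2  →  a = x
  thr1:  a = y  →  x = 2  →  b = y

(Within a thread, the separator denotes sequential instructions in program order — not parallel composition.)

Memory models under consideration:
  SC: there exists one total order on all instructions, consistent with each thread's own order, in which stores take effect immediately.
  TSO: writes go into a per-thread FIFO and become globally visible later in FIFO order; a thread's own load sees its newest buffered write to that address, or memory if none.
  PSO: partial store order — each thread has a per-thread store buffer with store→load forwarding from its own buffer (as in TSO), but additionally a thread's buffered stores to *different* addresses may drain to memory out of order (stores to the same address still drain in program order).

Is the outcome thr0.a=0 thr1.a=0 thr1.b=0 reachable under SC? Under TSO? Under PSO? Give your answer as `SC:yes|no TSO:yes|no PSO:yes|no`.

outcome vector order: (thr0.a,thr1.a,thr1.b)
SC: 5 outcomes — {(0,0,2) (0,2,2) (2,0,0) (2,0,2) (2,2,2)}
TSO: 6 outcomes — {(0,0,0) (0,0,2) (0,2,2) (2,0,0) (2,0,2) (2,2,2)}
PSO: 6 outcomes — {(0,0,0) (0,0,2) (0,2,2) (2,0,0) (2,0,2) (2,2,2)}
target (0,0,0) ∈ {TSO,PSO}

SC:no TSO:yes PSO:yes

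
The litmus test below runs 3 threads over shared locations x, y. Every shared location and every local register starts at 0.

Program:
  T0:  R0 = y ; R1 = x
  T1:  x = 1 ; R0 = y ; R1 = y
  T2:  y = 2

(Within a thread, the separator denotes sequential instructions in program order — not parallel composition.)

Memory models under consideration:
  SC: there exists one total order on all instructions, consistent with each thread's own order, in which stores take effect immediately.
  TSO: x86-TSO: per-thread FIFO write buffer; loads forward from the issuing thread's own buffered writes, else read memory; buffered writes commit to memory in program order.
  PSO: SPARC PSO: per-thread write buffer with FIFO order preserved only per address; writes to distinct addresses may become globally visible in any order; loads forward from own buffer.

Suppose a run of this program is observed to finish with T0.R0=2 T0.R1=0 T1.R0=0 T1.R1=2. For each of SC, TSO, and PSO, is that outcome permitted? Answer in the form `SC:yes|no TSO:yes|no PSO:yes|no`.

outcome vector order: (T0.R0,T0.R1,T1.R0,T1.R1)
SC (10): <0 0 0 0>, <0 0 0 2>, <0 0 2 2>, <0 1 0 0>, <0 1 0 2>, <0 1 2 2>, <2 0 2 2>, <2 1 0 0>, <2 1 0 2>, <2 1 2 2>
TSO (12): <0 0 0 0>, <0 0 0 2>, <0 0 2 2>, <0 1 0 0>, <0 1 0 2>, <0 1 2 2>, <2 0 0 0>, <2 0 0 2>, <2 0 2 2>, <2 1 0 0>, <2 1 0 2>, <2 1 2 2>
PSO (12): <0 0 0 0>, <0 0 0 2>, <0 0 2 2>, <0 1 0 0>, <0 1 0 2>, <0 1 2 2>, <2 0 0 0>, <2 0 0 2>, <2 0 2 2>, <2 1 0 0>, <2 1 0 2>, <2 1 2 2>
target <2 0 0 2> ∈ {TSO,PSO}

SC:no TSO:yes PSO:yes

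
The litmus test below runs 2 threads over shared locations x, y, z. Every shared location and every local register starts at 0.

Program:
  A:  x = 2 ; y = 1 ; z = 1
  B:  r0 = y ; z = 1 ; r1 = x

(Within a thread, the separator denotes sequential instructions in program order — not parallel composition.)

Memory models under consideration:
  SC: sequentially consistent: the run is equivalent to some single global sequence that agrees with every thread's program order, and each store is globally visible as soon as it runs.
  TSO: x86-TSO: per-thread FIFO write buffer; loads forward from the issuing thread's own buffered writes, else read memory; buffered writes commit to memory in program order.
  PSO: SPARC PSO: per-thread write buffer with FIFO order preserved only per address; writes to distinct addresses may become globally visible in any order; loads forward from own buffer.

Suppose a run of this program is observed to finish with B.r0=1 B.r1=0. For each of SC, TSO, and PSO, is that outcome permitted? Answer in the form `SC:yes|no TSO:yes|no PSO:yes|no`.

outcome vector order: (B.r0,B.r1)
[SC] allowed = {00 02 12}
[TSO] allowed = {00 02 12}
[PSO] allowed = {00 02 10 12}
target 10 ∈ {PSO}

SC:no TSO:no PSO:yes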